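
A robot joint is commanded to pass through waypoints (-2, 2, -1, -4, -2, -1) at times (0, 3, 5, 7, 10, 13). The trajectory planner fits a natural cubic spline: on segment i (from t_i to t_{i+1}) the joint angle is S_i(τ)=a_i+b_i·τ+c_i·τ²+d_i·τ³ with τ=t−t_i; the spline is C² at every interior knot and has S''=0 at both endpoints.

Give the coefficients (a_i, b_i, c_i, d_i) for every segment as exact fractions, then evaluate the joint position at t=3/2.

  seg 0: a=-2 b=484/221 c=0 d=-568/5967
  seg 1: a=2 b=-84/221 c=-568/663 d=787/5304
  seg 2: a=-1 b=-2687/1326 c=89/2652 d=203/1768
  seg 3: a=-4 b=-341/663 c=479/663 d=-218/1989
  seg 4: a=-2 b=571/663 c=-175/663 d=175/5967
S(3/2) = 213/221

Δ: Δ0=4/3, Δ1=-3/2, Δ2=-3/2, Δ3=2/3, Δ4=1/3
row 1: diag=10, rhs=-17; c'=1/5, d'=-17/10
row 2: denom=8−2·1/5=38/5; d'=(0−2·-17/10)/(38/5)=17/38
row 3: denom=10−2·5/19=180/19; d'=(13−2·17/38)/(180/19)=23/18
row 4: denom=12−3·19/60=221/20; d'=(-2−3·23/18)/(221/20)=-350/663
back: M4=-350/663
back: M3=23/18−19/60·-350/663=958/663
back: M2=17/38−5/19·958/663=89/1326
back: M1=-17/10−1/5·89/1326=-1136/663
M: M0=0, M1=-1136/663, M2=89/1326, M3=958/663, M4=-350/663, M5=0
seg 0: a=-2, c=M0/2=0, d=(M1−M0)/(6·3)=-568/5967, b=Δ0−h0·(2M0+M1)/6=484/221
seg 1: a=2, c=M1/2=-568/663, d=(M2−M1)/(6·2)=787/5304, b=Δ1−h1·(2M1+M2)/6=-84/221
seg 2: a=-1, c=M2/2=89/2652, d=(M3−M2)/(6·2)=203/1768, b=Δ2−h2·(2M2+M3)/6=-2687/1326
seg 3: a=-4, c=M3/2=479/663, d=(M4−M3)/(6·3)=-218/1989, b=Δ3−h3·(2M3+M4)/6=-341/663
seg 4: a=-2, c=M4/2=-175/663, d=(M5−M4)/(6·3)=175/5967, b=Δ4−h4·(2M4+M5)/6=571/663
t_q=3/2 → seg 0, τ=3/2; S=-2+484/221·τ+0·τ²+-568/5967·τ³=213/221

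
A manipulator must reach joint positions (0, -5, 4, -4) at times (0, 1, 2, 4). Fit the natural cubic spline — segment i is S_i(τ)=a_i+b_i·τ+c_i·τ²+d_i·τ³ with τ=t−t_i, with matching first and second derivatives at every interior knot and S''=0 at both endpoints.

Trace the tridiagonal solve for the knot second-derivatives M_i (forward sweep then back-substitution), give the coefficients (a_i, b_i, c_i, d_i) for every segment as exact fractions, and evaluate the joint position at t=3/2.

  seg 0: a=0 b=-212/23 c=0 d=97/23
  seg 1: a=-5 b=79/23 c=291/23 d=-163/23
  seg 2: a=4 b=172/23 c=-198/23 d=33/23
S(3/2) = -185/184

Δ: Δ0=-5, Δ1=9, Δ2=-4
row 1: diag=4, rhs=84; c'=1/4, d'=21
row 2: denom=6−1·1/4=23/4; d'=(-78−1·21)/(23/4)=-396/23
back: M2=-396/23
back: M1=21−1/4·-396/23=582/23
M: M0=0, M1=582/23, M2=-396/23, M3=0
seg 0: a=0, c=M0/2=0, d=(M1−M0)/(6·1)=97/23, b=Δ0−h0·(2M0+M1)/6=-212/23
seg 1: a=-5, c=M1/2=291/23, d=(M2−M1)/(6·1)=-163/23, b=Δ1−h1·(2M1+M2)/6=79/23
seg 2: a=4, c=M2/2=-198/23, d=(M3−M2)/(6·2)=33/23, b=Δ2−h2·(2M2+M3)/6=172/23
t_q=3/2 → seg 1, τ=1/2; S=-5+79/23·τ+291/23·τ²+-163/23·τ³=-185/184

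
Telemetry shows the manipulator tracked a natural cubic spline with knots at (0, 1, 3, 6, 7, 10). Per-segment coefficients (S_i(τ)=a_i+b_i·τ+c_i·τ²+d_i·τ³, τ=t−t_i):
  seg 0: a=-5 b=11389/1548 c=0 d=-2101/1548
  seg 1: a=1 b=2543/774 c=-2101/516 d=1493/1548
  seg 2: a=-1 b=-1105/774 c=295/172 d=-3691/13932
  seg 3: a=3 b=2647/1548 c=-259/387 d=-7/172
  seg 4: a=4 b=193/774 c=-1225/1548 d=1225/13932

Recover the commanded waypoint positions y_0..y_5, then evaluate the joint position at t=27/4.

y_0=-5 y_1=1 y_2=-1 y_3=3 y_4=4 y_5=0
S(27/4) = 128425/33024

y_0 = S_0(0) = a_0 = -5
y_1 = S_1(0) = a_1 = 1
y_2 = S_2(0) = a_2 = -1
y_3 = S_3(0) = a_3 = 3
y_4 = S_4(0) = a_4 = 4
y_5 = S_4(3) = 0
t_q=27/4 is in segment 3 (τ=3/4); S_3(τ)=128425/33024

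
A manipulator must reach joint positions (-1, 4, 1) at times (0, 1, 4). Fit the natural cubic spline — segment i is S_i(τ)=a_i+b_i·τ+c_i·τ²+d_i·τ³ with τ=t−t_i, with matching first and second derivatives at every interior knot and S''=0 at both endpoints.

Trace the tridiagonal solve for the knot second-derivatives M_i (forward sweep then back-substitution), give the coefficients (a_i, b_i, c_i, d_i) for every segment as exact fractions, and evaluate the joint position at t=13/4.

Δ: Δ0=5, Δ1=-1
row 1: diag=8, rhs=-36; c'=3/8, d'=-9/2
back: M1=-9/2
M: M0=0, M1=-9/2, M2=0
seg 0: a=-1, c=M0/2=0, d=(M1−M0)/(6·1)=-3/4, b=Δ0−h0·(2M0+M1)/6=23/4
seg 1: a=4, c=M1/2=-9/4, d=(M2−M1)/(6·3)=1/4, b=Δ1−h1·(2M1+M2)/6=7/2
t_q=13/4 → seg 1, τ=9/4; S=4+7/2·τ+-9/4·τ²+1/4·τ³=853/256

  seg 0: a=-1 b=23/4 c=0 d=-3/4
  seg 1: a=4 b=7/2 c=-9/4 d=1/4
S(13/4) = 853/256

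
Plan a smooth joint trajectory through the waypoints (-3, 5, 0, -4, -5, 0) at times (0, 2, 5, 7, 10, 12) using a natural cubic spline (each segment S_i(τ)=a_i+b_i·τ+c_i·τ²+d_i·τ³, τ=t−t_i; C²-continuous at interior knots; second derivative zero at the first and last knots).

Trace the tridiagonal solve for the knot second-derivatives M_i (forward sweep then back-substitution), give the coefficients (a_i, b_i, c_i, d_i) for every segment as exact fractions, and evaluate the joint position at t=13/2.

Δ: Δ0=4, Δ1=-5/3, Δ2=-2, Δ3=-1/3, Δ4=5/2
row 1: diag=10, rhs=-34; c'=3/10, d'=-17/5
row 2: denom=10−3·3/10=91/10; d'=(-2−3·-17/5)/(91/10)=82/91
row 3: denom=10−2·20/91=870/91; d'=(10−2·82/91)/(870/91)=373/435
row 4: denom=10−3·91/290=2627/290; d'=(17−3·373/435)/(2627/290)=4184/2627
back: M4=4184/2627
back: M3=373/435−91/290·4184/2627=2819/7881
back: M2=82/91−20/91·2819/7881=6482/7881
back: M1=-17/5−3/10·6482/7881=-9580/2627
M: M0=0, M1=-9580/2627, M2=6482/7881, M3=2819/7881, M4=4184/2627, M5=0
seg 0: a=-3, c=M0/2=0, d=(M1−M0)/(6·2)=-2395/7881, b=Δ0−h0·(2M0+M1)/6=41104/7881
seg 1: a=5, c=M1/2=-4790/2627, d=(M2−M1)/(6·3)=17611/70929, b=Δ1−h1·(2M1+M2)/6=12364/7881
seg 2: a=0, c=M2/2=3241/7881, d=(M3−M2)/(6·2)=-11/284, b=Δ2−h2·(2M2+M3)/6=-21023/7881
seg 3: a=-4, c=M3/2=2819/15762, d=(M4−M3)/(6·3)=9733/141858, b=Δ3−h3·(2M3+M4)/6=-11722/7881
seg 4: a=-5, c=M4/2=2092/2627, d=(M5−M4)/(6·2)=-1046/7881, b=Δ4−h4·(2M4+M5)/6=22669/15762
t_q=13/2 → seg 2, τ=3/2; S=0+-21023/7881·τ+3241/7881·τ²+-11/284·τ³=-269573/84064

  seg 0: a=-3 b=41104/7881 c=0 d=-2395/7881
  seg 1: a=5 b=12364/7881 c=-4790/2627 d=17611/70929
  seg 2: a=0 b=-21023/7881 c=3241/7881 d=-11/284
  seg 3: a=-4 b=-11722/7881 c=2819/15762 d=9733/141858
  seg 4: a=-5 b=22669/15762 c=2092/2627 d=-1046/7881
S(13/2) = -269573/84064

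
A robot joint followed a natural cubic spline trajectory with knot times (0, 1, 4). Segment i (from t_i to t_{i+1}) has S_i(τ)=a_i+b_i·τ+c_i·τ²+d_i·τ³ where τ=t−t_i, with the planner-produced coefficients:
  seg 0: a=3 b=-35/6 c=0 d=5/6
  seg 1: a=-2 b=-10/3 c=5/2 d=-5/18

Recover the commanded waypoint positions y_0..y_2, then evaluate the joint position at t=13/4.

y_0 = S_0(0) = a_0 = 3
y_1 = S_1(0) = a_1 = -2
y_2 = S_1(3) = 3
t_q=13/4 is in segment 1 (τ=9/4); S_1(τ)=-1/128

y_0=3 y_1=-2 y_2=3
S(13/4) = -1/128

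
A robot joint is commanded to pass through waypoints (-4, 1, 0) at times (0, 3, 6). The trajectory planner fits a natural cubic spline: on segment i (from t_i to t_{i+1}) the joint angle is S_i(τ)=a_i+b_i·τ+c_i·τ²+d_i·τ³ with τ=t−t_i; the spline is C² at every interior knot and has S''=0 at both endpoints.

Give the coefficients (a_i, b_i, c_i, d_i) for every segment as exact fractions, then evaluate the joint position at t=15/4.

Δ: Δ0=5/3, Δ1=-1/3
row 1: diag=12, rhs=-12; c'=1/4, d'=-1
back: M1=-1
M: M0=0, M1=-1, M2=0
seg 0: a=-4, c=M0/2=0, d=(M1−M0)/(6·3)=-1/18, b=Δ0−h0·(2M0+M1)/6=13/6
seg 1: a=1, c=M1/2=-1/2, d=(M2−M1)/(6·3)=1/18, b=Δ1−h1·(2M1+M2)/6=2/3
t_q=15/4 → seg 1, τ=3/4; S=1+2/3·τ+-1/2·τ²+1/18·τ³=159/128

  seg 0: a=-4 b=13/6 c=0 d=-1/18
  seg 1: a=1 b=2/3 c=-1/2 d=1/18
S(15/4) = 159/128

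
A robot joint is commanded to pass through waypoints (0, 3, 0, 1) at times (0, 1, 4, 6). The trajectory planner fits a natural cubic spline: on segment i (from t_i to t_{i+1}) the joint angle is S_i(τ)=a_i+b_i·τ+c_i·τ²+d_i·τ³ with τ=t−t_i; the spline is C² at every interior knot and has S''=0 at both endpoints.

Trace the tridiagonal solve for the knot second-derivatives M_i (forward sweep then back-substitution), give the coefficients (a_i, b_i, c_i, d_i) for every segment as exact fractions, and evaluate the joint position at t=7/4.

  seg 0: a=0 b=515/142 c=0 d=-89/142
  seg 1: a=3 b=124/71 c=-267/142 d=137/426
  seg 2: a=0 b=-121/142 c=72/71 d=-12/71
S(7/4) = 30789/9088

Δ: Δ0=3, Δ1=-1, Δ2=1/2
row 1: diag=8, rhs=-24; c'=3/8, d'=-3
row 2: denom=10−3·3/8=71/8; d'=(9−3·-3)/(71/8)=144/71
back: M2=144/71
back: M1=-3−3/8·144/71=-267/71
M: M0=0, M1=-267/71, M2=144/71, M3=0
seg 0: a=0, c=M0/2=0, d=(M1−M0)/(6·1)=-89/142, b=Δ0−h0·(2M0+M1)/6=515/142
seg 1: a=3, c=M1/2=-267/142, d=(M2−M1)/(6·3)=137/426, b=Δ1−h1·(2M1+M2)/6=124/71
seg 2: a=0, c=M2/2=72/71, d=(M3−M2)/(6·2)=-12/71, b=Δ2−h2·(2M2+M3)/6=-121/142
t_q=7/4 → seg 1, τ=3/4; S=3+124/71·τ+-267/142·τ²+137/426·τ³=30789/9088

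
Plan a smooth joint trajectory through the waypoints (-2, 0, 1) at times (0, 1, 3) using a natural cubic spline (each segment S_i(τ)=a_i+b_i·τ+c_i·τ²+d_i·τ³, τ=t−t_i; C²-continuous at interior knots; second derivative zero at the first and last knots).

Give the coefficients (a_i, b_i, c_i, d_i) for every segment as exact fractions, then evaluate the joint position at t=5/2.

Δ: Δ0=2, Δ1=1/2
row 1: diag=6, rhs=-9; c'=1/3, d'=-3/2
back: M1=-3/2
M: M0=0, M1=-3/2, M2=0
seg 0: a=-2, c=M0/2=0, d=(M1−M0)/(6·1)=-1/4, b=Δ0−h0·(2M0+M1)/6=9/4
seg 1: a=0, c=M1/2=-3/4, d=(M2−M1)/(6·2)=1/8, b=Δ1−h1·(2M1+M2)/6=3/2
t_q=5/2 → seg 1, τ=3/2; S=0+3/2·τ+-3/4·τ²+1/8·τ³=63/64

  seg 0: a=-2 b=9/4 c=0 d=-1/4
  seg 1: a=0 b=3/2 c=-3/4 d=1/8
S(5/2) = 63/64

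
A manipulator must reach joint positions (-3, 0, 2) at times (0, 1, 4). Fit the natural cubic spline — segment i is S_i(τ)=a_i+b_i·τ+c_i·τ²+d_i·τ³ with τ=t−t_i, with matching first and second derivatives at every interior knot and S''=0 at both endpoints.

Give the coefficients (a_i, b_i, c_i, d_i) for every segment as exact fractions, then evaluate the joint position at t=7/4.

Δ: Δ0=3, Δ1=2/3
row 1: diag=8, rhs=-14; c'=3/8, d'=-7/4
back: M1=-7/4
M: M0=0, M1=-7/4, M2=0
seg 0: a=-3, c=M0/2=0, d=(M1−M0)/(6·1)=-7/24, b=Δ0−h0·(2M0+M1)/6=79/24
seg 1: a=0, c=M1/2=-7/8, d=(M2−M1)/(6·3)=7/72, b=Δ1−h1·(2M1+M2)/6=29/12
t_q=7/4 → seg 1, τ=3/4; S=0+29/12·τ+-7/8·τ²+7/72·τ³=697/512

  seg 0: a=-3 b=79/24 c=0 d=-7/24
  seg 1: a=0 b=29/12 c=-7/8 d=7/72
S(7/4) = 697/512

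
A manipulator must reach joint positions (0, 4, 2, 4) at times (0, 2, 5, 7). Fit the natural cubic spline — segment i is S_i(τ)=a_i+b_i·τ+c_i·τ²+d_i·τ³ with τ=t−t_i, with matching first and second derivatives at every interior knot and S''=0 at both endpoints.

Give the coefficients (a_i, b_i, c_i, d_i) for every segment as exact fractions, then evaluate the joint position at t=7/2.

Δ: Δ0=2, Δ1=-2/3, Δ2=1
row 1: diag=10, rhs=-16; c'=3/10, d'=-8/5
row 2: denom=10−3·3/10=91/10; d'=(10−3·-8/5)/(91/10)=148/91
back: M2=148/91
back: M1=-8/5−3/10·148/91=-190/91
M: M0=0, M1=-190/91, M2=148/91, M3=0
seg 0: a=0, c=M0/2=0, d=(M1−M0)/(6·2)=-95/546, b=Δ0−h0·(2M0+M1)/6=736/273
seg 1: a=4, c=M1/2=-95/91, d=(M2−M1)/(6·3)=13/63, b=Δ1−h1·(2M1+M2)/6=166/273
seg 2: a=2, c=M2/2=74/91, d=(M3−M2)/(6·2)=-37/273, b=Δ2−h2·(2M2+M3)/6=-23/273
t_q=7/2 → seg 1, τ=3/2; S=4+166/273·τ+-95/91·τ²+13/63·τ³=339/104

  seg 0: a=0 b=736/273 c=0 d=-95/546
  seg 1: a=4 b=166/273 c=-95/91 d=13/63
  seg 2: a=2 b=-23/273 c=74/91 d=-37/273
S(7/2) = 339/104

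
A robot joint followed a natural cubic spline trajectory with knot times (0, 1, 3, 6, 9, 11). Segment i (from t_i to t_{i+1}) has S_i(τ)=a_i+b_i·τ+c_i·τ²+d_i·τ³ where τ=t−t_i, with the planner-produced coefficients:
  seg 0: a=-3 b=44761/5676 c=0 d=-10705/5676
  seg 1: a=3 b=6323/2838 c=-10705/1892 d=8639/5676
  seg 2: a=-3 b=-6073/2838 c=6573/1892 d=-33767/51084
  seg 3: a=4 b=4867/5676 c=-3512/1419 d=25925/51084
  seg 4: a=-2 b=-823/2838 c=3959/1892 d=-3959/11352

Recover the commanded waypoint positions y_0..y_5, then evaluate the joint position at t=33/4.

y_0 = S_0(0) = a_0 = -3
y_1 = S_1(0) = a_1 = 3
y_2 = S_2(0) = a_2 = -3
y_3 = S_3(0) = a_3 = 4
y_4 = S_4(0) = a_4 = -2
y_5 = S_4(2) = 3
t_q=33/4 is in segment 3 (τ=9/4); S_3(τ)=-99241/121088

y_0=-3 y_1=3 y_2=-3 y_3=4 y_4=-2 y_5=3
S(33/4) = -99241/121088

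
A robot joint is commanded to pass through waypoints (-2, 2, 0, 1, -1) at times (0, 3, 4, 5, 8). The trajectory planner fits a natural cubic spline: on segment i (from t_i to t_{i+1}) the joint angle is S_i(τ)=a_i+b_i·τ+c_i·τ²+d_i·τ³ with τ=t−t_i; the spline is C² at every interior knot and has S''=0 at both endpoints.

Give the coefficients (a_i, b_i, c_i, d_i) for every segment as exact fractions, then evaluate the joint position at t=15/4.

Δ: Δ0=4/3, Δ1=-2, Δ2=1, Δ3=-2/3
row 1: diag=8, rhs=-20; c'=1/8, d'=-5/2
row 2: denom=4−1·1/8=31/8; d'=(18−1·-5/2)/(31/8)=164/31
row 3: denom=8−1·8/31=240/31; d'=(-10−1·164/31)/(240/31)=-79/40
back: M3=-79/40
back: M2=164/31−8/31·-79/40=29/5
back: M1=-5/2−1/8·29/5=-129/40
M: M0=0, M1=-129/40, M2=29/5, M3=-79/40, M4=0
seg 0: a=-2, c=M0/2=0, d=(M1−M0)/(6·3)=-43/240, b=Δ0−h0·(2M0+M1)/6=707/240
seg 1: a=2, c=M1/2=-129/80, d=(M2−M1)/(6·1)=361/240, b=Δ1−h1·(2M1+M2)/6=-227/120
seg 2: a=0, c=M2/2=29/10, d=(M3−M2)/(6·1)=-311/240, b=Δ2−h2·(2M2+M3)/6=-29/48
seg 3: a=1, c=M3/2=-79/80, d=(M4−M3)/(6·3)=79/720, b=Δ3−h3·(2M3+M4)/6=157/120
t_q=15/4 → seg 1, τ=3/4; S=2+-227/120·τ+-129/80·τ²+361/240·τ³=1581/5120

  seg 0: a=-2 b=707/240 c=0 d=-43/240
  seg 1: a=2 b=-227/120 c=-129/80 d=361/240
  seg 2: a=0 b=-29/48 c=29/10 d=-311/240
  seg 3: a=1 b=157/120 c=-79/80 d=79/720
S(15/4) = 1581/5120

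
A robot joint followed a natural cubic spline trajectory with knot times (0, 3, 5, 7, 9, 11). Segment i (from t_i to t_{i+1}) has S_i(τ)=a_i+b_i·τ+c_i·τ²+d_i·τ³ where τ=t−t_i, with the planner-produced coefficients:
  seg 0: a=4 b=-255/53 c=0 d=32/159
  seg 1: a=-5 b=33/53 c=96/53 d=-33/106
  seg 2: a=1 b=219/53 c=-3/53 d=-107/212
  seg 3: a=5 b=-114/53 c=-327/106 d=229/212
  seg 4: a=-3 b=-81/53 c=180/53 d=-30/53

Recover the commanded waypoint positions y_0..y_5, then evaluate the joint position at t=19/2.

y_0 = S_0(0) = a_0 = 4
y_1 = S_1(0) = a_1 = -5
y_2 = S_2(0) = a_2 = 1
y_3 = S_3(0) = a_3 = 5
y_4 = S_4(0) = a_4 = -3
y_5 = S_4(2) = 3
t_q=19/2 is in segment 4 (τ=1/2); S_4(τ)=-633/212

y_0=4 y_1=-5 y_2=1 y_3=5 y_4=-3 y_5=3
S(19/2) = -633/212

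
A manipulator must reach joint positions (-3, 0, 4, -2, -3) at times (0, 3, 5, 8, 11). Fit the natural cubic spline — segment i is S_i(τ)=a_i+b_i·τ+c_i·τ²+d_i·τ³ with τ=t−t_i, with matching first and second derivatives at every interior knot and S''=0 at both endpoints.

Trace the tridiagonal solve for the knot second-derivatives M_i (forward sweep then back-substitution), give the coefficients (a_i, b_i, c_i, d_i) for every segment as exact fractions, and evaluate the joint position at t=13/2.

Δ: Δ0=1, Δ1=2, Δ2=-2, Δ3=-1/3
row 1: diag=10, rhs=6; c'=1/5, d'=3/5
row 2: denom=10−2·1/5=48/5; d'=(-24−2·3/5)/(48/5)=-21/8
row 3: denom=12−3·5/16=177/16; d'=(10−3·-21/8)/(177/16)=286/177
back: M3=286/177
back: M2=-21/8−5/16·286/177=-554/177
back: M1=3/5−1/5·-554/177=217/177
M: M0=0, M1=217/177, M2=-554/177, M3=286/177, M4=0
seg 0: a=-3, c=M0/2=0, d=(M1−M0)/(6·3)=217/3186, b=Δ0−h0·(2M0+M1)/6=137/354
seg 1: a=0, c=M1/2=217/354, d=(M2−M1)/(6·2)=-257/708, b=Δ1−h1·(2M1+M2)/6=394/177
seg 2: a=4, c=M2/2=-277/177, d=(M3−M2)/(6·3)=140/531, b=Δ2−h2·(2M2+M3)/6=19/59
seg 3: a=-2, c=M3/2=143/177, d=(M4−M3)/(6·3)=-143/1593, b=Δ3−h3·(2M3+M4)/6=-115/59
t_q=13/2 → seg 2, τ=3/2; S=4+19/59·τ+-277/177·τ²+140/531·τ³=437/236

  seg 0: a=-3 b=137/354 c=0 d=217/3186
  seg 1: a=0 b=394/177 c=217/354 d=-257/708
  seg 2: a=4 b=19/59 c=-277/177 d=140/531
  seg 3: a=-2 b=-115/59 c=143/177 d=-143/1593
S(13/2) = 437/236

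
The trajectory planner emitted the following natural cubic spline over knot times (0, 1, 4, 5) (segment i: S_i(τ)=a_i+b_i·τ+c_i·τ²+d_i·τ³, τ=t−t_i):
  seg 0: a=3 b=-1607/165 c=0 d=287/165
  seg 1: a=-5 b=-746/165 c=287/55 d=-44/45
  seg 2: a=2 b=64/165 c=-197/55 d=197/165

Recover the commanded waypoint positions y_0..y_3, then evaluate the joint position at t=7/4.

y_0 = S_0(0) = a_0 = 3
y_1 = S_1(0) = a_1 = -5
y_2 = S_2(0) = a_2 = 2
y_3 = S_2(1) = 0
t_q=7/4 is in segment 1 (τ=3/4); S_1(τ)=-1291/220

y_0=3 y_1=-5 y_2=2 y_3=0
S(7/4) = -1291/220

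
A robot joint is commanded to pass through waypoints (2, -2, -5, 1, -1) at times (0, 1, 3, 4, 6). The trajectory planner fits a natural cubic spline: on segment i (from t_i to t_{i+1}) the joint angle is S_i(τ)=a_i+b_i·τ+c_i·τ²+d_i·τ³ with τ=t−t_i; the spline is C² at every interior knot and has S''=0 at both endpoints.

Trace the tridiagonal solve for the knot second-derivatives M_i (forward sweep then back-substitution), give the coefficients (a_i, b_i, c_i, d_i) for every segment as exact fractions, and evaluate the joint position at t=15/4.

  seg 0: a=2 b=-485/124 c=0 d=-11/124
  seg 1: a=-2 b=-259/62 c=-33/124 d=199/248
  seg 2: a=-5 b=136/31 c=141/31 d=-91/31
  seg 3: a=1 b=145/31 c=-132/31 d=22/31
S(15/4) = -773/1984

Δ: Δ0=-4, Δ1=-3/2, Δ2=6, Δ3=-1
row 1: diag=6, rhs=15; c'=1/3, d'=5/2
row 2: denom=6−2·1/3=16/3; d'=(45−2·5/2)/(16/3)=15/2
row 3: denom=6−1·3/16=93/16; d'=(-42−1·15/2)/(93/16)=-264/31
back: M3=-264/31
back: M2=15/2−3/16·-264/31=282/31
back: M1=5/2−1/3·282/31=-33/62
M: M0=0, M1=-33/62, M2=282/31, M3=-264/31, M4=0
seg 0: a=2, c=M0/2=0, d=(M1−M0)/(6·1)=-11/124, b=Δ0−h0·(2M0+M1)/6=-485/124
seg 1: a=-2, c=M1/2=-33/124, d=(M2−M1)/(6·2)=199/248, b=Δ1−h1·(2M1+M2)/6=-259/62
seg 2: a=-5, c=M2/2=141/31, d=(M3−M2)/(6·1)=-91/31, b=Δ2−h2·(2M2+M3)/6=136/31
seg 3: a=1, c=M3/2=-132/31, d=(M4−M3)/(6·2)=22/31, b=Δ3−h3·(2M3+M4)/6=145/31
t_q=15/4 → seg 2, τ=3/4; S=-5+136/31·τ+141/31·τ²+-91/31·τ³=-773/1984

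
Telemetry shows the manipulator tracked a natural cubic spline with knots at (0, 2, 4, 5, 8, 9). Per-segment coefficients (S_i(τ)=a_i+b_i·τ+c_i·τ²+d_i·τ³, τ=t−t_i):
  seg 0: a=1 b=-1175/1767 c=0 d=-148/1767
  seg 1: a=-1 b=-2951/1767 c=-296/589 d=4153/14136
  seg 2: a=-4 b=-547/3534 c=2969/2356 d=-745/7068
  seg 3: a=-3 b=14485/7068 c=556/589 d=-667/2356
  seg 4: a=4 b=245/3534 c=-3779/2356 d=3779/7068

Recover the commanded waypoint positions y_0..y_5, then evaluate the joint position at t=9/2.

y_0=1 y_1=-1 y_2=-4 y_3=-3 y_4=4 y_5=3
S(9/2) = -71161/18848

y_0 = S_0(0) = a_0 = 1
y_1 = S_1(0) = a_1 = -1
y_2 = S_2(0) = a_2 = -4
y_3 = S_3(0) = a_3 = -3
y_4 = S_4(0) = a_4 = 4
y_5 = S_4(1) = 3
t_q=9/2 is in segment 2 (τ=1/2); S_2(τ)=-71161/18848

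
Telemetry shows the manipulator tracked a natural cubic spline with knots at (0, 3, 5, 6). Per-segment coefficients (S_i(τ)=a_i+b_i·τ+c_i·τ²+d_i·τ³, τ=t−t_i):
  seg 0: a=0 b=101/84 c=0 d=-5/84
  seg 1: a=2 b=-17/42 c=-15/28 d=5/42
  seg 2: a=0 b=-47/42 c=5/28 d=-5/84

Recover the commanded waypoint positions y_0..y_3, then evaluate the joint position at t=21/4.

y_0=0 y_1=2 y_2=0 y_3=-1
S(21/4) = -69/256

y_0 = S_0(0) = a_0 = 0
y_1 = S_1(0) = a_1 = 2
y_2 = S_2(0) = a_2 = 0
y_3 = S_2(1) = -1
t_q=21/4 is in segment 2 (τ=1/4); S_2(τ)=-69/256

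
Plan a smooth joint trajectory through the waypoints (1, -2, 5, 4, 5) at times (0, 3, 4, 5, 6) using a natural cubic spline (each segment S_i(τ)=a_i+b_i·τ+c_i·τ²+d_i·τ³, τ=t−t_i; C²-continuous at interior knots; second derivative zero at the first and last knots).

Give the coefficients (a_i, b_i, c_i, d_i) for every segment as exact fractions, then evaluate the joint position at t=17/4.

Δ: Δ0=-1, Δ1=7, Δ2=-1, Δ3=1
row 1: diag=8, rhs=48; c'=1/8, d'=6
row 2: denom=4−1·1/8=31/8; d'=(-48−1·6)/(31/8)=-432/31
row 3: denom=4−1·8/31=116/31; d'=(12−1·-432/31)/(116/31)=201/29
back: M3=201/29
back: M2=-432/31−8/31·201/29=-456/29
back: M1=6−1/8·-456/29=231/29
M: M0=0, M1=231/29, M2=-456/29, M3=201/29, M4=0
seg 0: a=1, c=M0/2=0, d=(M1−M0)/(6·3)=77/174, b=Δ0−h0·(2M0+M1)/6=-289/58
seg 1: a=-2, c=M1/2=231/58, d=(M2−M1)/(6·1)=-229/58, b=Δ1−h1·(2M1+M2)/6=202/29
seg 2: a=5, c=M2/2=-228/29, d=(M3−M2)/(6·1)=219/58, b=Δ2−h2·(2M2+M3)/6=179/58
seg 3: a=4, c=M3/2=201/58, d=(M4−M3)/(6·1)=-67/58, b=Δ3−h3·(2M3+M4)/6=-38/29
t_q=17/4 → seg 2, τ=1/4; S=5+179/58·τ+-228/29·τ²+219/58·τ³=19819/3712

  seg 0: a=1 b=-289/58 c=0 d=77/174
  seg 1: a=-2 b=202/29 c=231/58 d=-229/58
  seg 2: a=5 b=179/58 c=-228/29 d=219/58
  seg 3: a=4 b=-38/29 c=201/58 d=-67/58
S(17/4) = 19819/3712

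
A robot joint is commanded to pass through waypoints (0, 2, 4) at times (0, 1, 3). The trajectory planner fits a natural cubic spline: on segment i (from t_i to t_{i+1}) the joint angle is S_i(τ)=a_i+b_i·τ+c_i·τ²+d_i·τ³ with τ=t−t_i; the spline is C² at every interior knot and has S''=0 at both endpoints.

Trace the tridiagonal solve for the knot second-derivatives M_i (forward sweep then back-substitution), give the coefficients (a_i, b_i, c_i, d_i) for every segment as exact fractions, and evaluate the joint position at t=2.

  seg 0: a=0 b=13/6 c=0 d=-1/6
  seg 1: a=2 b=5/3 c=-1/2 d=1/12
S(2) = 13/4

Δ: Δ0=2, Δ1=1
row 1: diag=6, rhs=-6; c'=1/3, d'=-1
back: M1=-1
M: M0=0, M1=-1, M2=0
seg 0: a=0, c=M0/2=0, d=(M1−M0)/(6·1)=-1/6, b=Δ0−h0·(2M0+M1)/6=13/6
seg 1: a=2, c=M1/2=-1/2, d=(M2−M1)/(6·2)=1/12, b=Δ1−h1·(2M1+M2)/6=5/3
t_q=2 → seg 1, τ=1; S=2+5/3·τ+-1/2·τ²+1/12·τ³=13/4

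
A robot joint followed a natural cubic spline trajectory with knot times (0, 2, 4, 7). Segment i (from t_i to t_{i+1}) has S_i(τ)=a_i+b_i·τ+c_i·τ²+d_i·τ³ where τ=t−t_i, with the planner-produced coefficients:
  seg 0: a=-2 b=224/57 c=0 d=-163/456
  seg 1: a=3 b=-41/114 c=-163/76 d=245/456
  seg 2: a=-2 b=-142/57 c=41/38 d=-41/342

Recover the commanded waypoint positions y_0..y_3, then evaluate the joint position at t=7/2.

y_0=-2 y_1=3 y_2=-2 y_3=-3
S(7/2) = -671/1216

y_0 = S_0(0) = a_0 = -2
y_1 = S_1(0) = a_1 = 3
y_2 = S_2(0) = a_2 = -2
y_3 = S_2(3) = -3
t_q=7/2 is in segment 1 (τ=3/2); S_1(τ)=-671/1216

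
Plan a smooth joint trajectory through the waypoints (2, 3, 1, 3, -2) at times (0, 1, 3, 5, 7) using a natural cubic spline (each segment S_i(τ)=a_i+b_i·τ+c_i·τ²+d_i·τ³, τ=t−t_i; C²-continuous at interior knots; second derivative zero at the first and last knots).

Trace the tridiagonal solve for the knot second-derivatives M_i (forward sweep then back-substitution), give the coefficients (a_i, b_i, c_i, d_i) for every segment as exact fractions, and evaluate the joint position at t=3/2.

Δ: Δ0=1, Δ1=-1, Δ2=1, Δ3=-5/2
row 1: diag=6, rhs=-12; c'=1/3, d'=-2
row 2: denom=8−2·1/3=22/3; d'=(12−2·-2)/(22/3)=24/11
row 3: denom=8−2·3/11=82/11; d'=(-21−2·24/11)/(82/11)=-279/82
back: M3=-279/82
back: M2=24/11−3/11·-279/82=255/82
back: M1=-2−1/3·255/82=-249/82
M: M0=0, M1=-249/82, M2=255/82, M3=-279/82, M4=0
seg 0: a=2, c=M0/2=0, d=(M1−M0)/(6·1)=-83/164, b=Δ0−h0·(2M0+M1)/6=247/164
seg 1: a=3, c=M1/2=-249/164, d=(M2−M1)/(6·2)=21/41, b=Δ1−h1·(2M1+M2)/6=-1/82
seg 2: a=1, c=M2/2=255/164, d=(M3−M2)/(6·2)=-89/164, b=Δ2−h2·(2M2+M3)/6=5/82
seg 3: a=3, c=M3/2=-279/164, d=(M4−M3)/(6·2)=93/328, b=Δ3−h3·(2M3+M4)/6=-19/82
t_q=3/2 → seg 1, τ=1/2; S=3+-1/82·τ+-249/164·τ²+21/41·τ³=1757/656

  seg 0: a=2 b=247/164 c=0 d=-83/164
  seg 1: a=3 b=-1/82 c=-249/164 d=21/41
  seg 2: a=1 b=5/82 c=255/164 d=-89/164
  seg 3: a=3 b=-19/82 c=-279/164 d=93/328
S(3/2) = 1757/656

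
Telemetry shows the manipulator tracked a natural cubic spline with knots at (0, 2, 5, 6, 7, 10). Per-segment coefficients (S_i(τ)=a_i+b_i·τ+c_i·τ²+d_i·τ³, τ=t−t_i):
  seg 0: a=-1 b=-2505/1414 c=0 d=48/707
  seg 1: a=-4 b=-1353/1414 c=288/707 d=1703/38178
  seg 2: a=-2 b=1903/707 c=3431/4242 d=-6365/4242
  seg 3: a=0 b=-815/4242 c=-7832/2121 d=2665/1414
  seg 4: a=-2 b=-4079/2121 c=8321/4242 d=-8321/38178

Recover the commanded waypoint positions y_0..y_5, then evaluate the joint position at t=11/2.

y_0 = S_0(0) = a_0 = -1
y_1 = S_1(0) = a_1 = -4
y_2 = S_2(0) = a_2 = -2
y_3 = S_3(0) = a_3 = 0
y_4 = S_4(0) = a_4 = -2
y_5 = S_4(3) = 4
t_q=11/2 is in segment 2 (τ=1/2); S_2(τ)=-21703/33936

y_0=-1 y_1=-4 y_2=-2 y_3=0 y_4=-2 y_5=4
S(11/2) = -21703/33936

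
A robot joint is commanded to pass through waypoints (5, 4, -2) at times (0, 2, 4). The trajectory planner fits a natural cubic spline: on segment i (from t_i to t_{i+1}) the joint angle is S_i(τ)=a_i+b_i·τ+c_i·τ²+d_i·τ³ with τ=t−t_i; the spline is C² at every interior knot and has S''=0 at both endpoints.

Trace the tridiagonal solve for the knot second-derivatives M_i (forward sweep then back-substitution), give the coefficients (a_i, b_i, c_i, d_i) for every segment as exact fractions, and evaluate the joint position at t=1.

Δ: Δ0=-1/2, Δ1=-3
row 1: diag=8, rhs=-15; c'=1/4, d'=-15/8
back: M1=-15/8
M: M0=0, M1=-15/8, M2=0
seg 0: a=5, c=M0/2=0, d=(M1−M0)/(6·2)=-5/32, b=Δ0−h0·(2M0+M1)/6=1/8
seg 1: a=4, c=M1/2=-15/16, d=(M2−M1)/(6·2)=5/32, b=Δ1−h1·(2M1+M2)/6=-7/4
t_q=1 → seg 0, τ=1; S=5+1/8·τ+0·τ²+-5/32·τ³=159/32

  seg 0: a=5 b=1/8 c=0 d=-5/32
  seg 1: a=4 b=-7/4 c=-15/16 d=5/32
S(1) = 159/32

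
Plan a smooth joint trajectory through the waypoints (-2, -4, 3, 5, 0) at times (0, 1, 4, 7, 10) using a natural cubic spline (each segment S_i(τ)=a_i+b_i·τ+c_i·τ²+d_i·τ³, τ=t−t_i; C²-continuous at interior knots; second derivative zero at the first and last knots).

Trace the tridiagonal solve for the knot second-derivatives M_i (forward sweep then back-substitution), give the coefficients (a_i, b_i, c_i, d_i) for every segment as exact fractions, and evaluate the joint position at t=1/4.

  seg 0: a=-2 b=-214/81 c=0 d=52/81
  seg 1: a=-4 b=-58/81 c=52/27 d=-221/729
  seg 2: a=3 b=215/81 c=-65/81 d=34/729
  seg 3: a=5 b=-73/81 c=-31/81 d=31/729
S(1/4) = -1145/432

Δ: Δ0=-2, Δ1=7/3, Δ2=2/3, Δ3=-5/3
row 1: diag=8, rhs=26; c'=3/8, d'=13/4
row 2: denom=12−3·3/8=87/8; d'=(-10−3·13/4)/(87/8)=-158/87
row 3: denom=12−3·8/29=324/29; d'=(-14−3·-158/87)/(324/29)=-62/81
back: M3=-62/81
back: M2=-158/87−8/29·-62/81=-130/81
back: M1=13/4−3/8·-130/81=104/27
M: M0=0, M1=104/27, M2=-130/81, M3=-62/81, M4=0
seg 0: a=-2, c=M0/2=0, d=(M1−M0)/(6·1)=52/81, b=Δ0−h0·(2M0+M1)/6=-214/81
seg 1: a=-4, c=M1/2=52/27, d=(M2−M1)/(6·3)=-221/729, b=Δ1−h1·(2M1+M2)/6=-58/81
seg 2: a=3, c=M2/2=-65/81, d=(M3−M2)/(6·3)=34/729, b=Δ2−h2·(2M2+M3)/6=215/81
seg 3: a=5, c=M3/2=-31/81, d=(M4−M3)/(6·3)=31/729, b=Δ3−h3·(2M3+M4)/6=-73/81
t_q=1/4 → seg 0, τ=1/4; S=-2+-214/81·τ+0·τ²+52/81·τ³=-1145/432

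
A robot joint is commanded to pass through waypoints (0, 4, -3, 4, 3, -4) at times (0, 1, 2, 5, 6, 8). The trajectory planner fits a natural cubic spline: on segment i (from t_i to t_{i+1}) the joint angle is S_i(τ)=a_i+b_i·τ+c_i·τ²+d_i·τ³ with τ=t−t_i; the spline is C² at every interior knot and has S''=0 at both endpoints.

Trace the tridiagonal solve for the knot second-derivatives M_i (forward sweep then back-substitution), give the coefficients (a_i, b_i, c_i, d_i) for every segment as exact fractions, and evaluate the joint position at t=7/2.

  seg 0: a=0 b=53983/7446 c=0 d=-24199/7446
  seg 1: a=4 b=-9307/3723 c=-24199/2482 d=39089/7446
  seg 2: a=-3 b=-46541/7446 c=7445/1241 d=-23365/22338
  seg 3: a=4 b=5597/3723 c=-8475/2482 d=6785/7446
  seg 4: a=3 b=-19301/7446 c=-845/1241 d=845/7446
S(7/2) = -47807/19856

Δ: Δ0=4, Δ1=-7, Δ2=7/3, Δ3=-1, Δ4=-7/2
row 1: diag=4, rhs=-66; c'=1/4, d'=-33/2
row 2: denom=8−1·1/4=31/4; d'=(56−1·-33/2)/(31/4)=290/31
row 3: denom=8−3·12/31=212/31; d'=(-20−3·290/31)/(212/31)=-745/106
row 4: denom=6−1·31/212=1241/212; d'=(-15−1·-745/106)/(1241/212)=-1690/1241
back: M4=-1690/1241
back: M3=-745/106−31/212·-1690/1241=-8475/1241
back: M2=290/31−12/31·-8475/1241=14890/1241
back: M1=-33/2−1/4·14890/1241=-24199/1241
M: M0=0, M1=-24199/1241, M2=14890/1241, M3=-8475/1241, M4=-1690/1241, M5=0
seg 0: a=0, c=M0/2=0, d=(M1−M0)/(6·1)=-24199/7446, b=Δ0−h0·(2M0+M1)/6=53983/7446
seg 1: a=4, c=M1/2=-24199/2482, d=(M2−M1)/(6·1)=39089/7446, b=Δ1−h1·(2M1+M2)/6=-9307/3723
seg 2: a=-3, c=M2/2=7445/1241, d=(M3−M2)/(6·3)=-23365/22338, b=Δ2−h2·(2M2+M3)/6=-46541/7446
seg 3: a=4, c=M3/2=-8475/2482, d=(M4−M3)/(6·1)=6785/7446, b=Δ3−h3·(2M3+M4)/6=5597/3723
seg 4: a=3, c=M4/2=-845/1241, d=(M5−M4)/(6·2)=845/7446, b=Δ4−h4·(2M4+M5)/6=-19301/7446
t_q=7/2 → seg 2, τ=3/2; S=-3+-46541/7446·τ+7445/1241·τ²+-23365/22338·τ³=-47807/19856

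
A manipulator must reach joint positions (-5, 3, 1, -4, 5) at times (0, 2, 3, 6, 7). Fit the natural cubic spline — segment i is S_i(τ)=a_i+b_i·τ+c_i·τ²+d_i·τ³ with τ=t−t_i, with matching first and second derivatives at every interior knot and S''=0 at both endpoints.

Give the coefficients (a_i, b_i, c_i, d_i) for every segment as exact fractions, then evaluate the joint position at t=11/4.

Δ: Δ0=4, Δ1=-2, Δ2=-5/3, Δ3=9
row 1: diag=6, rhs=-36; c'=1/6, d'=-6
row 2: denom=8−1·1/6=47/6; d'=(2−1·-6)/(47/6)=48/47
row 3: denom=8−3·18/47=322/47; d'=(64−3·48/47)/(322/47)=1432/161
back: M3=1432/161
back: M2=48/47−18/47·1432/161=-384/161
back: M1=-6−1/6·-384/161=-902/161
M: M0=0, M1=-902/161, M2=-384/161, M3=1432/161, M4=0
seg 0: a=-5, c=M0/2=0, d=(M1−M0)/(6·2)=-451/966, b=Δ0−h0·(2M0+M1)/6=2834/483
seg 1: a=3, c=M1/2=-451/161, d=(M2−M1)/(6·1)=37/69, b=Δ1−h1·(2M1+M2)/6=128/483
seg 2: a=1, c=M2/2=-192/161, d=(M3−M2)/(6·3)=908/1449, b=Δ2−h2·(2M2+M3)/6=-1801/483
seg 3: a=-4, c=M3/2=716/161, d=(M4−M3)/(6·1)=-716/483, b=Δ3−h3·(2M3+M4)/6=2915/483
t_q=11/4 → seg 1, τ=3/4; S=3+128/483·τ+-451/161·τ²+37/69·τ³=19055/10304

  seg 0: a=-5 b=2834/483 c=0 d=-451/966
  seg 1: a=3 b=128/483 c=-451/161 d=37/69
  seg 2: a=1 b=-1801/483 c=-192/161 d=908/1449
  seg 3: a=-4 b=2915/483 c=716/161 d=-716/483
S(11/4) = 19055/10304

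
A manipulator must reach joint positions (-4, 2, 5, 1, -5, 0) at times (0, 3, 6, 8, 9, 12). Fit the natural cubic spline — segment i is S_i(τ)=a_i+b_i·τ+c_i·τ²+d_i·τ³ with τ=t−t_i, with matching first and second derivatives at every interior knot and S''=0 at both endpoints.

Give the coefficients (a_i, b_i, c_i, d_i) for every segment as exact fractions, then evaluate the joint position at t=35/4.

  seg 0: a=-4 b=3475/1611 c=0 d=-253/14499
  seg 1: a=2 b=2716/1611 c=-253/1611 d=-346/14499
  seg 2: a=5 b=160/1611 c=-599/1611 d=-182/537
  seg 3: a=1 b=-8788/1611 c=-3875/1611 d=333/179
  seg 4: a=-5 b=-7547/1611 c=5116/1611 d=-5116/14499
S(35/4) = -125767/34368

Δ: Δ0=2, Δ1=1, Δ2=-2, Δ3=-6, Δ4=5/3
row 1: diag=12, rhs=-6; c'=1/4, d'=-1/2
row 2: denom=10−3·1/4=37/4; d'=(-18−3·-1/2)/(37/4)=-66/37
row 3: denom=6−2·8/37=206/37; d'=(-24−2·-66/37)/(206/37)=-378/103
row 4: denom=8−1·37/206=1611/206; d'=(46−1·-378/103)/(1611/206)=10232/1611
back: M4=10232/1611
back: M3=-378/103−37/206·10232/1611=-7750/1611
back: M2=-66/37−8/37·-7750/1611=-1198/1611
back: M1=-1/2−1/4·-1198/1611=-506/1611
M: M0=0, M1=-506/1611, M2=-1198/1611, M3=-7750/1611, M4=10232/1611, M5=0
seg 0: a=-4, c=M0/2=0, d=(M1−M0)/(6·3)=-253/14499, b=Δ0−h0·(2M0+M1)/6=3475/1611
seg 1: a=2, c=M1/2=-253/1611, d=(M2−M1)/(6·3)=-346/14499, b=Δ1−h1·(2M1+M2)/6=2716/1611
seg 2: a=5, c=M2/2=-599/1611, d=(M3−M2)/(6·2)=-182/537, b=Δ2−h2·(2M2+M3)/6=160/1611
seg 3: a=1, c=M3/2=-3875/1611, d=(M4−M3)/(6·1)=333/179, b=Δ3−h3·(2M3+M4)/6=-8788/1611
seg 4: a=-5, c=M4/2=5116/1611, d=(M5−M4)/(6·3)=-5116/14499, b=Δ4−h4·(2M4+M5)/6=-7547/1611
t_q=35/4 → seg 3, τ=3/4; S=1+-8788/1611·τ+-3875/1611·τ²+333/179·τ³=-125767/34368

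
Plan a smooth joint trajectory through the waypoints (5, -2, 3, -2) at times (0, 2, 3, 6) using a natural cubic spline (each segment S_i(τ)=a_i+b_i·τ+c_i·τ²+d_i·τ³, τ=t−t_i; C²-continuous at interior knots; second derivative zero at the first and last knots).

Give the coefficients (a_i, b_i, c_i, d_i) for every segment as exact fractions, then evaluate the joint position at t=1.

Δ: Δ0=-7/2, Δ1=5, Δ2=-5/3
row 1: diag=6, rhs=51; c'=1/6, d'=17/2
row 2: denom=8−1·1/6=47/6; d'=(-40−1·17/2)/(47/6)=-291/47
back: M2=-291/47
back: M1=17/2−1/6·-291/47=448/47
M: M0=0, M1=448/47, M2=-291/47, M3=0
seg 0: a=5, c=M0/2=0, d=(M1−M0)/(6·2)=112/141, b=Δ0−h0·(2M0+M1)/6=-1883/282
seg 1: a=-2, c=M1/2=224/47, d=(M2−M1)/(6·1)=-739/282, b=Δ1−h1·(2M1+M2)/6=805/282
seg 2: a=3, c=M2/2=-291/94, d=(M3−M2)/(6·3)=97/282, b=Δ2−h2·(2M2+M3)/6=638/141
t_q=1 → seg 0, τ=1; S=5+-1883/282·τ+0·τ²+112/141·τ³=-83/94

  seg 0: a=5 b=-1883/282 c=0 d=112/141
  seg 1: a=-2 b=805/282 c=224/47 d=-739/282
  seg 2: a=3 b=638/141 c=-291/94 d=97/282
S(1) = -83/94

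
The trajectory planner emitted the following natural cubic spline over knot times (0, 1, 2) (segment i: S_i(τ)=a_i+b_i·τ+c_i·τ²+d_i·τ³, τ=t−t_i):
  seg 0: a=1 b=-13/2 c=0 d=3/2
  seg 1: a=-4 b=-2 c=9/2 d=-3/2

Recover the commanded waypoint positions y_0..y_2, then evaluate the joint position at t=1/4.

y_0=1 y_1=-4 y_2=-3
S(1/4) = -77/128

y_0 = S_0(0) = a_0 = 1
y_1 = S_1(0) = a_1 = -4
y_2 = S_1(1) = -3
t_q=1/4 is in segment 0 (τ=1/4); S_0(τ)=-77/128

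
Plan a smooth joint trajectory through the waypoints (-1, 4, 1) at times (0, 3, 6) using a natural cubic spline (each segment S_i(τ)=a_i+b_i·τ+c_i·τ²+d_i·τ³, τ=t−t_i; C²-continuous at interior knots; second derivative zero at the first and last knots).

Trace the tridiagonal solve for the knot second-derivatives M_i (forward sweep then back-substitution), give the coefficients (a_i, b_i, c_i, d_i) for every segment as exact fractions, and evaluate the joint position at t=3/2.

  seg 0: a=-1 b=7/3 c=0 d=-2/27
  seg 1: a=4 b=1/3 c=-2/3 d=2/27
S(3/2) = 9/4

Δ: Δ0=5/3, Δ1=-1
row 1: diag=12, rhs=-16; c'=1/4, d'=-4/3
back: M1=-4/3
M: M0=0, M1=-4/3, M2=0
seg 0: a=-1, c=M0/2=0, d=(M1−M0)/(6·3)=-2/27, b=Δ0−h0·(2M0+M1)/6=7/3
seg 1: a=4, c=M1/2=-2/3, d=(M2−M1)/(6·3)=2/27, b=Δ1−h1·(2M1+M2)/6=1/3
t_q=3/2 → seg 0, τ=3/2; S=-1+7/3·τ+0·τ²+-2/27·τ³=9/4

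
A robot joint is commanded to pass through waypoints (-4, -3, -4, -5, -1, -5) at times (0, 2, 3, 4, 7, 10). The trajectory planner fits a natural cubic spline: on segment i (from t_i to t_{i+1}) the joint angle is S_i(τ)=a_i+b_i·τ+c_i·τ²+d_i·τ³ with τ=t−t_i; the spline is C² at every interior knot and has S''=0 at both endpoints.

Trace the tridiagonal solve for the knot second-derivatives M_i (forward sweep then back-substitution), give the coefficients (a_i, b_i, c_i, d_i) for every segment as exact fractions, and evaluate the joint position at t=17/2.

Δ: Δ0=1/2, Δ1=-1, Δ2=-1, Δ3=4/3, Δ4=-4/3
row 1: diag=6, rhs=-9; c'=1/6, d'=-3/2
row 2: denom=4−1·1/6=23/6; d'=(0−1·-3/2)/(23/6)=9/23
row 3: denom=8−1·6/23=178/23; d'=(14−1·9/23)/(178/23)=313/178
row 4: denom=12−3·69/178=1929/178; d'=(-16−3·313/178)/(1929/178)=-3787/1929
back: M4=-3787/1929
back: M3=313/178−69/178·-3787/1929=1620/643
back: M2=9/23−6/23·1620/643=-171/643
back: M1=-3/2−1/6·-171/643=-936/643
M: M0=0, M1=-936/643, M2=-171/643, M3=1620/643, M4=-3787/1929, M5=0
seg 0: a=-4, c=M0/2=0, d=(M1−M0)/(6·2)=-78/643, b=Δ0−h0·(2M0+M1)/6=1267/1286
seg 1: a=-3, c=M1/2=-468/643, d=(M2−M1)/(6·1)=255/1286, b=Δ1−h1·(2M1+M2)/6=-605/1286
seg 2: a=-4, c=M2/2=-171/1286, d=(M3−M2)/(6·1)=597/1286, b=Δ2−h2·(2M2+M3)/6=-856/643
seg 3: a=-5, c=M3/2=810/643, d=(M4−M3)/(6·3)=-8647/34722, b=Δ3−h3·(2M3+M4)/6=-263/1286
seg 4: a=-1, c=M4/2=-3787/3858, d=(M5−M4)/(6·3)=3787/34722, b=Δ4−h4·(2M4+M5)/6=405/643
t_q=17/2 → seg 4, τ=3/2; S=-1+405/643·τ+-3787/3858·τ²+3787/34722·τ³=-19503/10288

  seg 0: a=-4 b=1267/1286 c=0 d=-78/643
  seg 1: a=-3 b=-605/1286 c=-468/643 d=255/1286
  seg 2: a=-4 b=-856/643 c=-171/1286 d=597/1286
  seg 3: a=-5 b=-263/1286 c=810/643 d=-8647/34722
  seg 4: a=-1 b=405/643 c=-3787/3858 d=3787/34722
S(17/2) = -19503/10288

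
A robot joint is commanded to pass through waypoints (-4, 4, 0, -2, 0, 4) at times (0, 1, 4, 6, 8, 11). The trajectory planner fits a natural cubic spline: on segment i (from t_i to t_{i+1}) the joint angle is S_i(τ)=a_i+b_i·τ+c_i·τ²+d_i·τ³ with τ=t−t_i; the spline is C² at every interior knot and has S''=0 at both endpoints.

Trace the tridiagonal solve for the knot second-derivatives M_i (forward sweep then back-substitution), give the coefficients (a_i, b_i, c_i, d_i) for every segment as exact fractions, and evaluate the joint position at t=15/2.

Δ: Δ0=8, Δ1=-4/3, Δ2=-1, Δ3=1, Δ4=4/3
row 1: diag=8, rhs=-56; c'=3/8, d'=-7
row 2: denom=10−3·3/8=71/8; d'=(2−3·-7)/(71/8)=184/71
row 3: denom=8−2·16/71=536/71; d'=(12−2·184/71)/(536/71)=121/134
row 4: denom=10−2·71/268=1269/134; d'=(2−2·121/134)/(1269/134)=26/1269
back: M4=26/1269
back: M3=121/134−71/268·26/1269=1139/1269
back: M2=184/71−16/71·1139/1269=3032/1269
back: M1=-7−3/8·3032/1269=-3340/423
M: M0=0, M1=-3340/423, M2=3032/1269, M3=1139/1269, M4=26/1269, M5=0
seg 0: a=-4, c=M0/2=0, d=(M1−M0)/(6·1)=-1670/1269, b=Δ0−h0·(2M0+M1)/6=11822/1269
seg 1: a=4, c=M1/2=-1670/423, d=(M2−M1)/(6·3)=6526/11421, b=Δ1−h1·(2M1+M2)/6=6812/1269
seg 2: a=0, c=M2/2=1516/1269, d=(M3−M2)/(6·2)=-631/5076, b=Δ2−h2·(2M2+M3)/6=-3670/1269
seg 3: a=-2, c=M3/2=1139/2538, d=(M4−M3)/(6·2)=-371/5076, b=Δ3−h3·(2M3+M4)/6=167/423
seg 4: a=0, c=M4/2=13/1269, d=(M5−M4)/(6·3)=-13/11421, b=Δ4−h4·(2M4+M5)/6=1666/1269
t_q=15/2 → seg 3, τ=3/2; S=-2+167/423·τ+1139/2538·τ²+-371/5076·τ³=-2909/4512

  seg 0: a=-4 b=11822/1269 c=0 d=-1670/1269
  seg 1: a=4 b=6812/1269 c=-1670/423 d=6526/11421
  seg 2: a=0 b=-3670/1269 c=1516/1269 d=-631/5076
  seg 3: a=-2 b=167/423 c=1139/2538 d=-371/5076
  seg 4: a=0 b=1666/1269 c=13/1269 d=-13/11421
S(15/2) = -2909/4512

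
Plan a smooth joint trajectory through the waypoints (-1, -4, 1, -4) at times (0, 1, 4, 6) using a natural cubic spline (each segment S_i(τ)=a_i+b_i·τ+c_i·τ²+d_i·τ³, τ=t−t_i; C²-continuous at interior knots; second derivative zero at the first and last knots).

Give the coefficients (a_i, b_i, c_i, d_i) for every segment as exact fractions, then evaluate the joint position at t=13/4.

Δ: Δ0=-3, Δ1=5/3, Δ2=-5/2
row 1: diag=8, rhs=28; c'=3/8, d'=7/2
row 2: denom=10−3·3/8=71/8; d'=(-25−3·7/2)/(71/8)=-4
back: M2=-4
back: M1=7/2−3/8·-4=5
M: M0=0, M1=5, M2=-4, M3=0
seg 0: a=-1, c=M0/2=0, d=(M1−M0)/(6·1)=5/6, b=Δ0−h0·(2M0+M1)/6=-23/6
seg 1: a=-4, c=M1/2=5/2, d=(M2−M1)/(6·3)=-1/2, b=Δ1−h1·(2M1+M2)/6=-4/3
seg 2: a=1, c=M2/2=-2, d=(M3−M2)/(6·2)=1/3, b=Δ2−h2·(2M2+M3)/6=1/6
t_q=13/4 → seg 1, τ=9/4; S=-4+-4/3·τ+5/2·τ²+-1/2·τ³=-5/128

  seg 0: a=-1 b=-23/6 c=0 d=5/6
  seg 1: a=-4 b=-4/3 c=5/2 d=-1/2
  seg 2: a=1 b=1/6 c=-2 d=1/3
S(13/4) = -5/128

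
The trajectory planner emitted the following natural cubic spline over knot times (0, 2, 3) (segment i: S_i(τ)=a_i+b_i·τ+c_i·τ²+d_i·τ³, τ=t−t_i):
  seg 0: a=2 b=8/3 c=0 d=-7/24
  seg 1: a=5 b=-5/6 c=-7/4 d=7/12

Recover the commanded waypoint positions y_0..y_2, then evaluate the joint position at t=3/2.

y_0=2 y_1=5 y_2=3
S(3/2) = 321/64

y_0 = S_0(0) = a_0 = 2
y_1 = S_1(0) = a_1 = 5
y_2 = S_1(1) = 3
t_q=3/2 is in segment 0 (τ=3/2); S_0(τ)=321/64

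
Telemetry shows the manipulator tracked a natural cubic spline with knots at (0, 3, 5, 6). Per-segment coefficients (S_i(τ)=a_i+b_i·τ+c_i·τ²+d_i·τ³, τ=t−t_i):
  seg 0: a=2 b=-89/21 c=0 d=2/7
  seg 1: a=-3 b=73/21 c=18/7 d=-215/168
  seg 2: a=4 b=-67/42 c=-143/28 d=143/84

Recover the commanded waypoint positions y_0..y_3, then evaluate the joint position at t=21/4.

y_0 = S_0(0) = a_0 = 2
y_1 = S_1(0) = a_1 = -3
y_2 = S_2(0) = a_2 = 4
y_3 = S_2(1) = -1
t_q=21/4 is in segment 2 (τ=1/4); S_2(τ)=847/256

y_0=2 y_1=-3 y_2=4 y_3=-1
S(21/4) = 847/256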